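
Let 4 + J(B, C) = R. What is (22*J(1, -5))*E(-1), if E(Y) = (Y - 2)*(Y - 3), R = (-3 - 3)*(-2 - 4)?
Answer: 8448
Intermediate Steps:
R = 36 (R = -6*(-6) = 36)
E(Y) = (-3 + Y)*(-2 + Y) (E(Y) = (-2 + Y)*(-3 + Y) = (-3 + Y)*(-2 + Y))
J(B, C) = 32 (J(B, C) = -4 + 36 = 32)
(22*J(1, -5))*E(-1) = (22*32)*(6 + (-1)**2 - 5*(-1)) = 704*(6 + 1 + 5) = 704*12 = 8448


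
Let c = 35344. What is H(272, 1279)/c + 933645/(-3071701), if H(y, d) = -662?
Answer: -17516107471/54283100072 ≈ -0.32268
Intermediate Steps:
H(272, 1279)/c + 933645/(-3071701) = -662/35344 + 933645/(-3071701) = -662*1/35344 + 933645*(-1/3071701) = -331/17672 - 933645/3071701 = -17516107471/54283100072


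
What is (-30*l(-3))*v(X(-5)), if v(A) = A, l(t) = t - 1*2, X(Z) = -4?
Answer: -600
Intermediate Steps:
l(t) = -2 + t (l(t) = t - 2 = -2 + t)
(-30*l(-3))*v(X(-5)) = -30*(-2 - 3)*(-4) = -30*(-5)*(-4) = 150*(-4) = -600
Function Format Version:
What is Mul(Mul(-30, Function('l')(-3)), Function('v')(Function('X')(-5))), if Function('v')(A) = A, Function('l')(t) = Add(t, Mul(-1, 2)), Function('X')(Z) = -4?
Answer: -600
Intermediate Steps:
Function('l')(t) = Add(-2, t) (Function('l')(t) = Add(t, -2) = Add(-2, t))
Mul(Mul(-30, Function('l')(-3)), Function('v')(Function('X')(-5))) = Mul(Mul(-30, Add(-2, -3)), -4) = Mul(Mul(-30, -5), -4) = Mul(150, -4) = -600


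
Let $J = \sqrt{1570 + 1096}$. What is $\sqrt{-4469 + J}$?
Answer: $\sqrt{-4469 + \sqrt{2666}} \approx 66.463 i$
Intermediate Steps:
$J = \sqrt{2666} \approx 51.633$
$\sqrt{-4469 + J} = \sqrt{-4469 + \sqrt{2666}}$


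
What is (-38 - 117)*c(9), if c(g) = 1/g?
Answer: -155/9 ≈ -17.222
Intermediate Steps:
c(g) = 1/g
(-38 - 117)*c(9) = (-38 - 117)/9 = -155*⅑ = -155/9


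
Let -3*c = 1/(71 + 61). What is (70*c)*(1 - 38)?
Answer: 1295/198 ≈ 6.5404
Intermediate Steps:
c = -1/396 (c = -1/(3*(71 + 61)) = -⅓/132 = -⅓*1/132 = -1/396 ≈ -0.0025253)
(70*c)*(1 - 38) = (70*(-1/396))*(1 - 38) = -35/198*(-37) = 1295/198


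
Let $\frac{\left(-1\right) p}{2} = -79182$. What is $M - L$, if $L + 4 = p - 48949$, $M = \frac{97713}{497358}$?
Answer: $- \frac{6046259825}{55262} \approx -1.0941 \cdot 10^{5}$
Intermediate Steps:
$p = 158364$ ($p = \left(-2\right) \left(-79182\right) = 158364$)
$M = \frac{10857}{55262}$ ($M = 97713 \cdot \frac{1}{497358} = \frac{10857}{55262} \approx 0.19646$)
$L = 109411$ ($L = -4 + \left(158364 - 48949\right) = -4 + 109415 = 109411$)
$M - L = \frac{10857}{55262} - 109411 = - \frac{6046259825}{55262}$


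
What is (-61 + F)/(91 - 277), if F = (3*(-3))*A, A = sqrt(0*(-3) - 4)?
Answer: 61/186 + 3*I/31 ≈ 0.32796 + 0.096774*I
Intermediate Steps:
A = 2*I (A = sqrt(0 - 4) = sqrt(-4) = 2*I ≈ 2.0*I)
F = -18*I (F = (3*(-3))*(2*I) = -18*I ≈ -18.0*I)
(-61 + F)/(91 - 277) = (-61 - 18*I)/(91 - 277) = (-61 - 18*I)/(-186) = (-61 - 18*I)*(-1/186) = 61/186 + 3*I/31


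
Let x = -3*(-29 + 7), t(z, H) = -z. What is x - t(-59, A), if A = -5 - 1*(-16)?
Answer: 7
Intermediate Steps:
A = 11 (A = -5 + 16 = 11)
x = 66 (x = -3*(-22) = 66)
x - t(-59, A) = 66 - (-1)*(-59) = 66 - 1*59 = 66 - 59 = 7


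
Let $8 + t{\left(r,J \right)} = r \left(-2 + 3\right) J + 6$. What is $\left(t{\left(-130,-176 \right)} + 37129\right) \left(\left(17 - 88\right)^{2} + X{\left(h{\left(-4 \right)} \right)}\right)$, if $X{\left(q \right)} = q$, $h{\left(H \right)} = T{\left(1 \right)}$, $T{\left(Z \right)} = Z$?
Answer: $302555294$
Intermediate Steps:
$h{\left(H \right)} = 1$
$t{\left(r,J \right)} = -2 + J r$ ($t{\left(r,J \right)} = -8 + \left(r \left(-2 + 3\right) J + 6\right) = -8 + \left(r 1 J + 6\right) = -8 + \left(r J + 6\right) = -8 + \left(J r + 6\right) = -8 + \left(6 + J r\right) = -2 + J r$)
$\left(t{\left(-130,-176 \right)} + 37129\right) \left(\left(17 - 88\right)^{2} + X{\left(h{\left(-4 \right)} \right)}\right) = \left(\left(-2 - -22880\right) + 37129\right) \left(\left(17 - 88\right)^{2} + 1\right) = \left(\left(-2 + 22880\right) + 37129\right) \left(\left(-71\right)^{2} + 1\right) = \left(22878 + 37129\right) \left(5041 + 1\right) = 60007 \cdot 5042 = 302555294$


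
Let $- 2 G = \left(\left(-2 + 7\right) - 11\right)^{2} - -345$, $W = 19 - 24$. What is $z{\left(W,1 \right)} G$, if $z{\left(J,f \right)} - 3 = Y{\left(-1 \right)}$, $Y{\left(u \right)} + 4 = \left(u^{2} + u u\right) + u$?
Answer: $0$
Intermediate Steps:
$W = -5$ ($W = 19 - 24 = -5$)
$Y{\left(u \right)} = -4 + u + 2 u^{2}$ ($Y{\left(u \right)} = -4 + \left(\left(u^{2} + u u\right) + u\right) = -4 + \left(\left(u^{2} + u^{2}\right) + u\right) = -4 + \left(2 u^{2} + u\right) = -4 + \left(u + 2 u^{2}\right) = -4 + u + 2 u^{2}$)
$z{\left(J,f \right)} = 0$ ($z{\left(J,f \right)} = 3 - \left(5 - 2\right) = 3 - 3 = 0$)
$G = - \frac{381}{2}$ ($G = - \frac{\left(\left(-2 + 7\right) - 11\right)^{2} - -345}{2} = - \frac{\left(5 - 11\right)^{2} + 345}{2} = - \frac{\left(-6\right)^{2} + 345}{2} = - \frac{36 + 345}{2} = \left(- \frac{1}{2}\right) 381 = - \frac{381}{2} \approx -190.5$)
$z{\left(W,1 \right)} G = 0 \left(- \frac{381}{2}\right) = 0$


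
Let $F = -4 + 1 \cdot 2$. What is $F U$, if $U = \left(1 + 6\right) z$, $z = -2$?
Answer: $28$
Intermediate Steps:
$U = -14$ ($U = \left(1 + 6\right) \left(-2\right) = 7 \left(-2\right) = -14$)
$F = -2$ ($F = -4 + 2 = -2$)
$F U = \left(-2\right) \left(-14\right) = 28$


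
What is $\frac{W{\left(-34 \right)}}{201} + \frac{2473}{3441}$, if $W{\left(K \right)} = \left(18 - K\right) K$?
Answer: $- \frac{620735}{76849} \approx -8.0773$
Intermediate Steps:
$W{\left(K \right)} = K \left(18 - K\right)$
$\frac{W{\left(-34 \right)}}{201} + \frac{2473}{3441} = \frac{\left(-34\right) \left(18 - -34\right)}{201} + \frac{2473}{3441} = - 34 \left(18 + 34\right) \frac{1}{201} + 2473 \cdot \frac{1}{3441} = \left(-34\right) 52 \cdot \frac{1}{201} + \frac{2473}{3441} = \left(-1768\right) \frac{1}{201} + \frac{2473}{3441} = - \frac{1768}{201} + \frac{2473}{3441} = - \frac{620735}{76849}$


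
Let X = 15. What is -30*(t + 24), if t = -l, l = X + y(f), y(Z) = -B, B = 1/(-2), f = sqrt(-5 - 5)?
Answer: -255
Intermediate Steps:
f = I*sqrt(10) (f = sqrt(-10) = I*sqrt(10) ≈ 3.1623*I)
B = -1/2 ≈ -0.50000
y(Z) = 1/2 (y(Z) = -1*(-1/2) = 1/2)
l = 31/2 (l = 15 + 1/2 = 31/2 ≈ 15.500)
t = -31/2 (t = -1*31/2 = -31/2 ≈ -15.500)
-30*(t + 24) = -30*(-31/2 + 24) = -30*17/2 = -255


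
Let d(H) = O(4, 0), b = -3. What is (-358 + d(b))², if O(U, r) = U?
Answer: 125316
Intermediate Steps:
d(H) = 4
(-358 + d(b))² = (-358 + 4)² = (-354)² = 125316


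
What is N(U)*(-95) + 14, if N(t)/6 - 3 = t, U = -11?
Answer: 4574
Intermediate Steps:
N(t) = 18 + 6*t
N(U)*(-95) + 14 = (18 + 6*(-11))*(-95) + 14 = (18 - 66)*(-95) + 14 = -48*(-95) + 14 = 4560 + 14 = 4574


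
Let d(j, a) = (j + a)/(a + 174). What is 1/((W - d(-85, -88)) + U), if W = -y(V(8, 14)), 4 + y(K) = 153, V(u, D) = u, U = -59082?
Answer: -86/5093693 ≈ -1.6884e-5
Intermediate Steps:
y(K) = 149 (y(K) = -4 + 153 = 149)
d(j, a) = (a + j)/(174 + a)
W = -149 (W = -1*149 = -149)
1/((W - d(-85, -88)) + U) = 1/((-149 - (-88 - 85)/(174 - 88)) - 59082) = 1/((-149 - (-173)/86) - 59082) = 1/((-149 - 1*(-173/86)) - 59082) = 1/((-149 + 173/86) - 59082) = 1/(-12641/86 - 59082) = 1/(-5093693/86) = -86/5093693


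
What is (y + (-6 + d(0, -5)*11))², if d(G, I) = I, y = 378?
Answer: 100489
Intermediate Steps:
(y + (-6 + d(0, -5)*11))² = (378 + (-6 - 5*11))² = (378 + (-6 - 55))² = (378 - 61)² = 317² = 100489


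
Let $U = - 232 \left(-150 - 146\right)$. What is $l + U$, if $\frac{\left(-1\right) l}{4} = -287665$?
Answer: $1219332$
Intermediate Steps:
$l = 1150660$ ($l = \left(-4\right) \left(-287665\right) = 1150660$)
$U = 68672$ ($U = \left(-232\right) \left(-296\right) = 68672$)
$l + U = 1150660 + 68672 = 1219332$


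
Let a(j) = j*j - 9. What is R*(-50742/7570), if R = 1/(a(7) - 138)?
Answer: 25371/370930 ≈ 0.068398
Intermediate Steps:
a(j) = -9 + j**2 (a(j) = j**2 - 9 = -9 + j**2)
R = -1/98 (R = 1/((-9 + 7**2) - 138) = 1/((-9 + 49) - 138) = 1/(40 - 138) = 1/(-98) = -1/98 ≈ -0.010204)
R*(-50742/7570) = -(-25371)/(49*7570) = -1/98*(-25371/3785) = 25371/370930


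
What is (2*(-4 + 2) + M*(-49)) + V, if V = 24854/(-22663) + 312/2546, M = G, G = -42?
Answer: 59229794232/28849999 ≈ 2053.0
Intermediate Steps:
M = -42
V = -28103714/28849999 (V = 24854*(-1/22663) + 312*(1/2546) = -24854/22663 + 156/1273 = -28103714/28849999 ≈ -0.97413)
(2*(-4 + 2) + M*(-49)) + V = (2*(-4 + 2) - 42*(-49)) - 28103714/28849999 = (2*(-2) + 2058) - 28103714/28849999 = (-4 + 2058) - 28103714/28849999 = 2054 - 28103714/28849999 = 59229794232/28849999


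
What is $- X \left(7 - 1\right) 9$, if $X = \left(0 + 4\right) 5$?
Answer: $-1080$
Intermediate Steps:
$X = 20$ ($X = 4 \cdot 5 = 20$)
$- X \left(7 - 1\right) 9 = \left(-1\right) 20 \left(7 - 1\right) 9 = \left(-20\right) 6 \cdot 9 = \left(-120\right) 9 = -1080$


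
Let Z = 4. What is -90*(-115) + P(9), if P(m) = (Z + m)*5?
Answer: 10415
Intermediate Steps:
P(m) = 20 + 5*m (P(m) = (4 + m)*5 = 20 + 5*m)
-90*(-115) + P(9) = -90*(-115) + (20 + 5*9) = 10350 + (20 + 45) = 10350 + 65 = 10415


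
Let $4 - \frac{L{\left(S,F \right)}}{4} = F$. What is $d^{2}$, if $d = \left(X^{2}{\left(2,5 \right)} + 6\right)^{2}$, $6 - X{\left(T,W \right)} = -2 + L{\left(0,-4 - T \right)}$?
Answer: $1125508810000$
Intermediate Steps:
$L{\left(S,F \right)} = 16 - 4 F$
$X{\left(T,W \right)} = -24 - 4 T$ ($X{\left(T,W \right)} = 6 - \left(-2 - \left(-16 + 4 \left(-4 - T\right)\right)\right) = 6 - \left(-2 + \left(16 + \left(16 + 4 T\right)\right)\right) = 6 - \left(-2 + \left(32 + 4 T\right)\right) = 6 - \left(30 + 4 T\right) = -24 - 4 T$)
$d = 1060900$ ($d = \left(\left(-24 - 8\right)^{2} + 6\right)^{2} = \left(\left(-32\right)^{2} + 6\right)^{2} = \left(1024 + 6\right)^{2} = 1030^{2} = 1060900$)
$d^{2} = 1060900^{2} = 1125508810000$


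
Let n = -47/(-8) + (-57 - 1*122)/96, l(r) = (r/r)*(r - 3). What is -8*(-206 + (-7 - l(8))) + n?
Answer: 167809/96 ≈ 1748.0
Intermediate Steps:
l(r) = -3 + r (l(r) = 1*(-3 + r) = -3 + r)
n = 385/96 (n = -47*(-1/8) + (-57 - 122)*(1/96) = 47/8 - 179*1/96 = 47/8 - 179/96 = 385/96 ≈ 4.0104)
-8*(-206 + (-7 - l(8))) + n = -8*(-206 + (-7 - (-3 + 8))) + 385/96 = -8*(-206 + (-7 - 1*5)) + 385/96 = -8*(-206 + (-7 - 5)) + 385/96 = -8*(-206 - 12) + 385/96 = -8*(-218) + 385/96 = 1744 + 385/96 = 167809/96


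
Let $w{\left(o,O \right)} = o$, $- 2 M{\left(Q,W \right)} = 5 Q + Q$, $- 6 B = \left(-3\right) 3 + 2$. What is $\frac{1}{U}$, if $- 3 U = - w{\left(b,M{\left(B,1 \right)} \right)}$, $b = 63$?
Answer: $\frac{1}{21} \approx 0.047619$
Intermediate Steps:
$B = \frac{7}{6}$ ($B = - \frac{\left(-3\right) 3 + 2}{6} = - \frac{-9 + 2}{6} = \left(- \frac{1}{6}\right) \left(-7\right) = \frac{7}{6} \approx 1.1667$)
$M{\left(Q,W \right)} = - 3 Q$ ($M{\left(Q,W \right)} = - \frac{5 Q + Q}{2} = - \frac{6 Q}{2} = - 3 Q$)
$U = 21$ ($U = - \frac{\left(-1\right) 63}{3} = \left(- \frac{1}{3}\right) \left(-63\right) = 21$)
$\frac{1}{U} = \frac{1}{21}$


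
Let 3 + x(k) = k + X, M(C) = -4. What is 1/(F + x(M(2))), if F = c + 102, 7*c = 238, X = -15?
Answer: 1/114 ≈ 0.0087719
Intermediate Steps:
x(k) = -18 + k (x(k) = -3 + (k - 15) = -3 + (-15 + k) = -18 + k)
c = 34 (c = (⅐)*238 = 34)
F = 136 (F = 34 + 102 = 136)
1/(F + x(M(2))) = 1/(136 + (-18 - 4)) = 1/(136 - 22) = 1/114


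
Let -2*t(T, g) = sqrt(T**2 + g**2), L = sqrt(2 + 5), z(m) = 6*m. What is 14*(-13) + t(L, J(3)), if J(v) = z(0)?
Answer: -182 - sqrt(7)/2 ≈ -183.32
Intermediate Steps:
J(v) = 0 (J(v) = 6*0 = 0)
L = sqrt(7) ≈ 2.6458
t(T, g) = -sqrt(T**2 + g**2)/2
14*(-13) + t(L, J(3)) = 14*(-13) - sqrt((sqrt(7))**2 + 0**2)/2 = -182 - sqrt(7 + 0)/2 = -182 - sqrt(7)/2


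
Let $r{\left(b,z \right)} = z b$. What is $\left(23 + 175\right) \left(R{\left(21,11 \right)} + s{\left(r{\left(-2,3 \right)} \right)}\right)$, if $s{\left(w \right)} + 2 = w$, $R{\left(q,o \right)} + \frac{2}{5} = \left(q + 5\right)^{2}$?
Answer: $\frac{660924}{5} \approx 1.3218 \cdot 10^{5}$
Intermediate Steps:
$r{\left(b,z \right)} = b z$
$R{\left(q,o \right)} = - \frac{2}{5} + \left(5 + q\right)^{2}$ ($R{\left(q,o \right)} = - \frac{2}{5} + \left(q + 5\right)^{2} = - \frac{2}{5} + \left(5 + q\right)^{2}$)
$s{\left(w \right)} = -2 + w$
$\left(23 + 175\right) \left(R{\left(21,11 \right)} + s{\left(r{\left(-2,3 \right)} \right)}\right) = \left(23 + 175\right) \left(\left(- \frac{2}{5} + \left(5 + 21\right)^{2}\right) - 8\right) = 198 \left(\left(- \frac{2}{5} + 26^{2}\right) - 8\right) = 198 \left(\left(- \frac{2}{5} + 676\right) - 8\right) = 198 \left(\frac{3378}{5} - 8\right) = 198 \cdot \frac{3338}{5} = \frac{660924}{5}$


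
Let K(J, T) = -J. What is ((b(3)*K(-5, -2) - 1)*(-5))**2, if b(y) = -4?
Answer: 11025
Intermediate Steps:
((b(3)*K(-5, -2) - 1)*(-5))**2 = ((-(-4)*(-5) - 1)*(-5))**2 = ((-4*5 - 1)*(-5))**2 = ((-20 - 1)*(-5))**2 = (-21*(-5))**2 = 105**2 = 11025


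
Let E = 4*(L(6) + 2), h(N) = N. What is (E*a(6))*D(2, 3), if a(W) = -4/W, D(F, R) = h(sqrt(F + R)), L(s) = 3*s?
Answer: -160*sqrt(5)/3 ≈ -119.26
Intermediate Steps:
D(F, R) = sqrt(F + R)
E = 80 (E = 4*(3*6 + 2) = 4*(18 + 2) = 4*20 = 80)
(E*a(6))*D(2, 3) = (80*(-4/6))*sqrt(2 + 3) = (80*(-4*1/6))*sqrt(5) = (80*(-2/3))*sqrt(5) = -160*sqrt(5)/3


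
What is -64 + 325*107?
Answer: 34711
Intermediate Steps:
-64 + 325*107 = -64 + 34775 = 34711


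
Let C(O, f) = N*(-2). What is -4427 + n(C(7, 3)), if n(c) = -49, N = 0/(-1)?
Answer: -4476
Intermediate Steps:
N = 0 (N = 0*(-1) = 0)
C(O, f) = 0 (C(O, f) = 0*(-2) = 0)
-4427 + n(C(7, 3)) = -4427 - 49 = -4476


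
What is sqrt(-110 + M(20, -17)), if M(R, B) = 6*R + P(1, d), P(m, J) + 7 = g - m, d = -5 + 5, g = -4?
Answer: I*sqrt(2) ≈ 1.4142*I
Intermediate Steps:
d = 0
P(m, J) = -11 - m (P(m, J) = -7 + (-4 - m) = -11 - m)
M(R, B) = -12 + 6*R (M(R, B) = 6*R + (-11 - 1*1) = 6*R + (-11 - 1) = 6*R - 12 = -12 + 6*R)
sqrt(-110 + M(20, -17)) = sqrt(-110 + (-12 + 6*20)) = sqrt(-110 + (-12 + 120)) = sqrt(-110 + 108) = sqrt(-2) = I*sqrt(2)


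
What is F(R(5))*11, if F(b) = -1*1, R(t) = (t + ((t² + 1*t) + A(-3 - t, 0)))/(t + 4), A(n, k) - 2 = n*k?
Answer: -11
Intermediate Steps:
A(n, k) = 2 + k*n (A(n, k) = 2 + n*k = 2 + k*n)
R(t) = (2 + t² + 2*t)/(4 + t) (R(t) = (t + ((t² + 1*t) + (2 + 0*(-3 - t))))/(t + 4) = (t + ((t² + t) + (2 + 0)))/(4 + t) = (t + ((t + t²) + 2))/(4 + t) = (t + (2 + t + t²))/(4 + t) = (2 + t² + 2*t)/(4 + t))
F(b) = -1
F(R(5))*11 = -1*11 = -11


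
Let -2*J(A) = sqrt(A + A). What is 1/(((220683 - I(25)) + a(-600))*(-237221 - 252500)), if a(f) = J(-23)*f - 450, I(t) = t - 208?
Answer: I/(5876652*(-18368*I + 25*sqrt(46))) ≈ -9.2634e-12 + 8.5512e-14*I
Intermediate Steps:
J(A) = -sqrt(2)*sqrt(A)/2 (J(A) = -sqrt(A + A)/2 = -sqrt(2)*sqrt(A)/2)
I(t) = -208 + t
a(f) = -450 - I*f*sqrt(46)/2 (a(f) = (-sqrt(2)*sqrt(-23)/2)*f - 450 = (-sqrt(2)*I*sqrt(23)/2)*f - 450 = (-I*sqrt(46)/2)*f - 450 = -I*f*sqrt(46)/2 - 450 = -450 - I*f*sqrt(46)/2)
1/(((220683 - I(25)) + a(-600))*(-237221 - 252500)) = 1/(((220683 - (-208 + 25)) + (-450 - 1/2*I*(-600)*sqrt(46)))*(-237221 - 252500)) = 1/(((220683 - 1*(-183)) + (-450 + 300*I*sqrt(46)))*(-489721)) = 1/(((220683 + 183) + (-450 + 300*I*sqrt(46)))*(-489721)) = 1/((220866 + (-450 + 300*I*sqrt(46)))*(-489721)) = 1/((220416 + 300*I*sqrt(46))*(-489721)) = 1/(-107942343936 - 146916300*I*sqrt(46))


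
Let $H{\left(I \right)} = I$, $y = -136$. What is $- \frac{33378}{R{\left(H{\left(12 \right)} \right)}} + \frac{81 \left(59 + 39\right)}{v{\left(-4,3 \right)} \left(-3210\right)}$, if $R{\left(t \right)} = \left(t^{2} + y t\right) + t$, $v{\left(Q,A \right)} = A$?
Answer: $\frac{2867719}{131610} \approx 21.79$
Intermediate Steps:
$R{\left(t \right)} = t^{2} - 135 t$ ($R{\left(t \right)} = \left(t^{2} - 136 t\right) + t = t^{2} - 135 t$)
$- \frac{33378}{R{\left(H{\left(12 \right)} \right)}} + \frac{81 \left(59 + 39\right)}{v{\left(-4,3 \right)} \left(-3210\right)} = - \frac{33378}{12 \left(-135 + 12\right)} + \frac{81 \left(59 + 39\right)}{3 \left(-3210\right)} = - \frac{33378}{12 \left(-123\right)} + \frac{81 \cdot 98}{-9630} = - \frac{33378}{-1476} + 7938 \left(- \frac{1}{9630}\right) = \left(-33378\right) \left(- \frac{1}{1476}\right) - \frac{441}{535} = \frac{5563}{246} - \frac{441}{535} = \frac{2867719}{131610}$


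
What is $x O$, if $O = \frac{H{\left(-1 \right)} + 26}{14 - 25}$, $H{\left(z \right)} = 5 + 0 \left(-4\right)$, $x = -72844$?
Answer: $\frac{2258164}{11} \approx 2.0529 \cdot 10^{5}$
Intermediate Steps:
$H{\left(z \right)} = 5$ ($H{\left(z \right)} = 5 + 0 = 5$)
$O = - \frac{31}{11}$ ($O = \frac{5 + 26}{14 - 25} = \frac{31}{-11} = 31 \left(- \frac{1}{11}\right) = - \frac{31}{11} \approx -2.8182$)
$x O = \left(-72844\right) \left(- \frac{31}{11}\right) = \frac{2258164}{11}$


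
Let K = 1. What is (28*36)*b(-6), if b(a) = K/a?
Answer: -168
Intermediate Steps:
b(a) = 1/a
(28*36)*b(-6) = (28*36)/(-6) = 1008*(-⅙) = -168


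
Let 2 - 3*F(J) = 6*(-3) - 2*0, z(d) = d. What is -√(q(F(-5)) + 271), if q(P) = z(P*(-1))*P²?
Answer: -I*√2049/9 ≈ -5.0295*I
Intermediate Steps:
F(J) = 20/3 (F(J) = ⅔ - (6*(-3) - 2*0)/3 = ⅔ - (-18 + 0)/3 = ⅔ - ⅓*(-18) = ⅔ + 6 = 20/3)
q(P) = -P³ (q(P) = (P*(-1))*P² = (-P)*P² = -P³)
-√(q(F(-5)) + 271) = -√(-(20/3)³ + 271) = -√(-1*8000/27 + 271) = -√(-8000/27 + 271) = -√(-683/27) = -I*√2049/9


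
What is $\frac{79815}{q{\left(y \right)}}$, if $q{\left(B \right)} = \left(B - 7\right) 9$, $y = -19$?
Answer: $- \frac{26605}{78} \approx -341.09$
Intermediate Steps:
$q{\left(B \right)} = -63 + 9 B$ ($q{\left(B \right)} = \left(-7 + B\right) 9 = -63 + 9 B$)
$\frac{79815}{q{\left(y \right)}} = \frac{79815}{-63 + 9 \left(-19\right)} = \frac{79815}{-63 - 171} = \frac{79815}{-234} = 79815 \left(- \frac{1}{234}\right) = - \frac{26605}{78}$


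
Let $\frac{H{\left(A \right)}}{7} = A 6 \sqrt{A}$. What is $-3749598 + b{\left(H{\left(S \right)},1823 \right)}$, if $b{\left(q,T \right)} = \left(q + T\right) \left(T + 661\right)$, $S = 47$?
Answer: $778734 + 4903416 \sqrt{47} \approx 3.4395 \cdot 10^{7}$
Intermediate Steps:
$H{\left(A \right)} = 42 A^{\frac{3}{2}}$ ($H{\left(A \right)} = 7 A 6 \sqrt{A} = 7 \cdot 6 A \sqrt{A} = 7 \cdot 6 A^{\frac{3}{2}} = 42 A^{\frac{3}{2}}$)
$b{\left(q,T \right)} = \left(661 + T\right) \left(T + q\right)$ ($b{\left(q,T \right)} = \left(T + q\right) \left(661 + T\right) = \left(661 + T\right) \left(T + q\right)$)
$-3749598 + b{\left(H{\left(S \right)},1823 \right)} = -3749598 + \left(1823^{2} + 661 \cdot 1823 + 661 \cdot 42 \cdot 47^{\frac{3}{2}} + 1823 \cdot 42 \cdot 47^{\frac{3}{2}}\right) = -3749598 + \left(3323329 + 1205003 + 661 \cdot 42 \cdot 47 \sqrt{47} + 1823 \cdot 42 \cdot 47 \sqrt{47}\right) = -3749598 + \left(3323329 + 1205003 + 661 \cdot 1974 \sqrt{47} + 1823 \cdot 1974 \sqrt{47}\right) = -3749598 + \left(3323329 + 1205003 + 1304814 \sqrt{47} + 3598602 \sqrt{47}\right) = -3749598 + \left(4528332 + 4903416 \sqrt{47}\right) = 778734 + 4903416 \sqrt{47}$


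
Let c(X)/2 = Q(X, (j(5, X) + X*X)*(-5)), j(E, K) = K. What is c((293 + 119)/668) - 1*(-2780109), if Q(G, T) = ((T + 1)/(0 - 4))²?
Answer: 17298880774199833/6222370568 ≈ 2.7801e+6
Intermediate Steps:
Q(G, T) = (-¼ - T/4)² (Q(G, T) = ((1 + T)/(-4))² = ((1 + T)*(-¼))² = (-¼ - T/4)²)
c(X) = (1 - 5*X - 5*X²)²/8 (c(X) = 2*((1 + (X + X*X)*(-5))²/16) = 2*((1 + (X + X²)*(-5))²/16) = 2*((1 + (-5*X - 5*X²))²/16) = 2*((1 - 5*X - 5*X²)²/16) = (1 - 5*X - 5*X²)²/8)
c((293 + 119)/668) - 1*(-2780109) = (-1 + 5*((293 + 119)/668) + 5*((293 + 119)/668)²)²/8 - 1*(-2780109) = (-1 + 5*(412*(1/668)) + 5*(412*(1/668))²)²/8 + 2780109 = (-1 + 5*(103/167) + 5*(103/167)²)²/8 + 2780109 = (-1 + 515/167 + 5*(10609/27889))²/8 + 2780109 = (-1 + 515/167 + 53045/27889)²/8 + 2780109 = (111161/27889)²/8 + 2780109 = (⅛)*(12356767921/777796321) + 2780109 = 12356767921/6222370568 + 2780109 = 17298880774199833/6222370568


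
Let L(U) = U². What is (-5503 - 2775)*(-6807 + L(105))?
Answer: -34916604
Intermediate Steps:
(-5503 - 2775)*(-6807 + L(105)) = (-5503 - 2775)*(-6807 + 105²) = -8278*(-6807 + 11025) = -8278*4218 = -34916604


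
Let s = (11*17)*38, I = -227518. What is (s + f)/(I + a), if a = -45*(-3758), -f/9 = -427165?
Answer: -3851591/58408 ≈ -65.943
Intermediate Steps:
f = 3844485 (f = -9*(-427165) = 3844485)
a = 169110
s = 7106 (s = 187*38 = 7106)
(s + f)/(I + a) = (7106 + 3844485)/(-227518 + 169110) = 3851591/(-58408) = 3851591*(-1/58408) = -3851591/58408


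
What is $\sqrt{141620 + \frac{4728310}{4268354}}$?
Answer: $\frac{\sqrt{645043283528358415}}{2134177} \approx 376.33$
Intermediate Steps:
$\sqrt{141620 + \frac{4728310}{4268354}} = \sqrt{141620 + 4728310 \cdot \frac{1}{4268354}} = \sqrt{141620 + \frac{2364155}{2134177}} = \sqrt{\frac{302244510895}{2134177}} = \frac{\sqrt{645043283528358415}}{2134177}$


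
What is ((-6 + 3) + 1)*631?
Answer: -1262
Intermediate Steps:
((-6 + 3) + 1)*631 = (-3 + 1)*631 = -2*631 = -1262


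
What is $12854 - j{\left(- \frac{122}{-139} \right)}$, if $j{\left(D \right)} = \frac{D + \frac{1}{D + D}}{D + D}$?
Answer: $\frac{765226655}{59536} \approx 12853.0$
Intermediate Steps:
$j{\left(D \right)} = \frac{D + \frac{1}{2 D}}{2 D}$
$12854 - j{\left(- \frac{122}{-139} \right)} = 12854 - \left(\frac{1}{2} + \frac{1}{4 \cdot \frac{14884}{19321}}\right) = 12854 - \left(\frac{1}{2} + \frac{1}{4} \cdot \frac{19321}{14884}\right) = 12854 - \left(\frac{1}{2} + \frac{19321}{59536}\right) = 12854 - \frac{49089}{59536} = \frac{765226655}{59536}$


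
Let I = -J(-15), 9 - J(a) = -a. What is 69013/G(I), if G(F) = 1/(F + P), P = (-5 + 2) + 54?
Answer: 3933741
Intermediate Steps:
J(a) = 9 + a (J(a) = 9 - (-1)*a = 9 + a)
I = 6 (I = -(9 - 15) = -1*(-6) = 6)
P = 51 (P = -3 + 54 = 51)
G(F) = 1/(51 + F) (G(F) = 1/(F + 51) = 1/(51 + F))
69013/G(I) = 69013/(1/(51 + 6)) = 69013/(1/57) = 69013*57 = 3933741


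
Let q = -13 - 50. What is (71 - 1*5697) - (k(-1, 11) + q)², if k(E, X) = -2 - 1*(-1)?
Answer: -9722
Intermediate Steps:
k(E, X) = -1 (k(E, X) = -2 + 1 = -1)
q = -63
(71 - 1*5697) - (k(-1, 11) + q)² = (71 - 1*5697) - (-1 - 63)² = (71 - 5697) - 1*(-64)² = -5626 - 1*4096 = -5626 - 4096 = -9722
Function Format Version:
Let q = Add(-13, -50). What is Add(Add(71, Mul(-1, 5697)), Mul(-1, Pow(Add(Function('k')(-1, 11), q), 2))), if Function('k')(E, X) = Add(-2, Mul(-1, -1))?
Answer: -9722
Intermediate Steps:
Function('k')(E, X) = -1 (Function('k')(E, X) = Add(-2, 1) = -1)
q = -63
Add(Add(71, Mul(-1, 5697)), Mul(-1, Pow(Add(Function('k')(-1, 11), q), 2))) = Add(Add(71, Mul(-1, 5697)), Mul(-1, Pow(Add(-1, -63), 2))) = Add(Add(71, -5697), Mul(-1, Pow(-64, 2))) = Add(-5626, Mul(-1, 4096)) = Add(-5626, -4096) = -9722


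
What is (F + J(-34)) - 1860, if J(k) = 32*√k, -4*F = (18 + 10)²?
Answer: -2056 + 32*I*√34 ≈ -2056.0 + 186.59*I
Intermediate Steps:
F = -196 (F = -(18 + 10)²/4 = -¼*28² = -¼*784 = -196)
(F + J(-34)) - 1860 = (-196 + 32*√(-34)) - 1860 = (-196 + 32*(I*√34)) - 1860 = (-196 + 32*I*√34) - 1860 = -2056 + 32*I*√34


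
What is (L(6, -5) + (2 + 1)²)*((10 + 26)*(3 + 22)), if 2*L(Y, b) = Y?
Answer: 10800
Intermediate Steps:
L(Y, b) = Y/2
(L(6, -5) + (2 + 1)²)*((10 + 26)*(3 + 22)) = ((½)*6 + (2 + 1)²)*((10 + 26)*(3 + 22)) = (3 + 3²)*(36*25) = (3 + 9)*900 = 12*900 = 10800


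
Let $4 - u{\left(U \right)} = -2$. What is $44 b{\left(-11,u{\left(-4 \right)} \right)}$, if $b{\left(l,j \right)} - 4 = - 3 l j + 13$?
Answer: $9460$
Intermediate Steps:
$u{\left(U \right)} = 6$ ($u{\left(U \right)} = 4 - -2 = 4 + 2 = 6$)
$b{\left(l,j \right)} = 17 - 3 j l$ ($b{\left(l,j \right)} = 4 + \left(- 3 l j + 13\right) = 4 - \left(-13 + 3 j l\right) = 17 - 3 j l$)
$44 b{\left(-11,u{\left(-4 \right)} \right)} = 44 \left(17 - 18 \left(-11\right)\right) = 44 \left(17 + 198\right) = 44 \cdot 215 = 9460$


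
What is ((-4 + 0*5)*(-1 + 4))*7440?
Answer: -89280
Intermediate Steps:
((-4 + 0*5)*(-1 + 4))*7440 = ((-4 + 0)*3)*7440 = -4*3*7440 = -12*7440 = -89280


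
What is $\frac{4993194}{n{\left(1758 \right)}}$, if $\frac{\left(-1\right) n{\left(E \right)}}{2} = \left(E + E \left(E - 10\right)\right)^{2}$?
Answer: $- \frac{832199}{3151346122188} \approx -2.6408 \cdot 10^{-7}$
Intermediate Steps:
$n{\left(E \right)} = - 2 \left(E + E \left(-10 + E\right)\right)^{2}$ ($n{\left(E \right)} = - 2 \left(E + E \left(E - 10\right)\right)^{2} = - 2 \left(E + E \left(-10 + E\right)\right)^{2}$)
$\frac{4993194}{n{\left(1758 \right)}} = \frac{4993194}{\left(-2\right) 1758^{2} \left(-9 + 1758\right)^{2}} = \frac{4993194}{\left(-2\right) 3090564 \cdot 1749^{2}} = \frac{4993194}{\left(-2\right) 3090564 \cdot 3059001} = \frac{4993194}{-18908076733128} = 4993194 \left(- \frac{1}{18908076733128}\right) = - \frac{832199}{3151346122188}$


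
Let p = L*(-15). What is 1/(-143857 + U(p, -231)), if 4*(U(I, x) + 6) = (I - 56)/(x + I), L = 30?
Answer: -1362/195941153 ≈ -6.9511e-6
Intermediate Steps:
p = -450 (p = 30*(-15) = -450)
U(I, x) = -6 + (-56 + I)/(4*(I + x)) (U(I, x) = -6 + ((I - 56)/(x + I))/4 = -6 + ((-56 + I)/(I + x))/4 = -6 + (-56 + I)/(4*(I + x)))
1/(-143857 + U(p, -231)) = 1/(-143857 + (-14 - 6*(-231) - 23/4*(-450))/(-450 - 231)) = 1/(-143857 + (-14 + 1386 + 5175/2)/(-681)) = 1/(-143857 - 1/681*7919/2) = 1/(-143857 - 7919/1362) = 1/(-195941153/1362) = -1362/195941153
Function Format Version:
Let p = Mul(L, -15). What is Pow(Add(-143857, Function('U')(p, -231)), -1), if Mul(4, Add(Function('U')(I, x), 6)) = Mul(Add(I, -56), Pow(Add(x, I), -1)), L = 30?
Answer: Rational(-1362, 195941153) ≈ -6.9511e-6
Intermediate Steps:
p = -450 (p = Mul(30, -15) = -450)
Function('U')(I, x) = Add(-6, Mul(Rational(1, 4), Pow(Add(I, x), -1), Add(-56, I))) (Function('U')(I, x) = Add(-6, Mul(Rational(1, 4), Mul(Add(I, -56), Pow(Add(x, I), -1)))) = Add(-6, Mul(Rational(1, 4), Mul(Add(-56, I), Pow(Add(I, x), -1)))) = Add(-6, Mul(Rational(1, 4), Mul(Pow(Add(I, x), -1), Add(-56, I)))) = Add(-6, Mul(Rational(1, 4), Pow(Add(I, x), -1), Add(-56, I))))
Pow(Add(-143857, Function('U')(p, -231)), -1) = Pow(Add(-143857, Mul(Pow(Add(-450, -231), -1), Add(-14, Mul(-6, -231), Mul(Rational(-23, 4), -450)))), -1) = Pow(Add(-143857, Mul(Pow(-681, -1), Add(-14, 1386, Rational(5175, 2)))), -1) = Pow(Add(-143857, Mul(Rational(-1, 681), Rational(7919, 2))), -1) = Pow(Add(-143857, Rational(-7919, 1362)), -1) = Pow(Rational(-195941153, 1362), -1) = Rational(-1362, 195941153)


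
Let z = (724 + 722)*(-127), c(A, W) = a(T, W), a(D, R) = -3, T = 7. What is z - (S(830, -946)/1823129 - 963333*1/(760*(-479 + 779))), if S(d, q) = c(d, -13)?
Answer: -25444446815163681/138557804000 ≈ -1.8364e+5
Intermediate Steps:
c(A, W) = -3
S(d, q) = -3
z = -183642 (z = 1446*(-127) = -183642)
z - (S(830, -946)/1823129 - 963333*1/(760*(-479 + 779))) = -183642 - (-3/1823129 - 963333*1/(760*(-479 + 779))) = -183642 - (-3*1/1823129 - 963333/(760*300)) = -183642 - (-3/1823129 - 963333/228000) = -183642 - (-3/1823129 - 963333*1/228000) = -183642 - (-3/1823129 - 321111/76000) = -183642 - 1*(-585427004319/138557804000) = -183642 + 585427004319/138557804000 = -25444446815163681/138557804000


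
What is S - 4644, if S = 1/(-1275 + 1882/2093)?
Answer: -12384124385/2666693 ≈ -4644.0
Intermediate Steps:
S = -2093/2666693 (S = 1/(-1275 + 1882*(1/2093)) = 1/(-1275 + 1882/2093) = 1/(-2666693/2093) = -2093/2666693 ≈ -0.00078487)
S - 4644 = -2093/2666693 - 4644 = -12384124385/2666693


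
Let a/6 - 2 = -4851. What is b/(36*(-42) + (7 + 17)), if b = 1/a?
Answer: 1/43291872 ≈ 2.3099e-8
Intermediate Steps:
a = -29094 (a = 12 + 6*(-4851) = 12 - 29106 = -29094)
b = -1/29094 (b = 1/(-29094) = -1/29094 ≈ -3.4371e-5)
b/(36*(-42) + (7 + 17)) = -1/(29094*(36*(-42) + (7 + 17))) = -1/(29094*(-1512 + 24)) = -1/29094/(-1488) = -1/29094*(-1/1488) = 1/43291872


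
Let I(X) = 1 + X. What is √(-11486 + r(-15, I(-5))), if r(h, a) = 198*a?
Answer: I*√12278 ≈ 110.81*I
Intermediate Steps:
√(-11486 + r(-15, I(-5))) = √(-11486 + 198*(1 - 5)) = √(-11486 + 198*(-4)) = √(-11486 - 792) = √(-12278) = I*√12278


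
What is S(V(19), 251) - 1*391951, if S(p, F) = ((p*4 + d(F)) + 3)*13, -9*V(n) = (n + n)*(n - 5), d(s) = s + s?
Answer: -3496138/9 ≈ -3.8846e+5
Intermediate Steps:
d(s) = 2*s
V(n) = -2*n*(-5 + n)/9 (V(n) = -(n + n)*(n - 5)/9 = -2*n*(-5 + n)/9)
S(p, F) = 39 + 26*F + 52*p (S(p, F) = ((p*4 + 2*F) + 3)*13 = ((4*p + 2*F) + 3)*13 = ((2*F + 4*p) + 3)*13 = (3 + 2*F + 4*p)*13 = 39 + 26*F + 52*p)
S(V(19), 251) - 1*391951 = (39 + 26*251 + 52*((2/9)*19*(5 - 1*19))) - 1*391951 = (39 + 6526 + 52*((2/9)*19*(5 - 19))) - 391951 = (39 + 6526 + 52*((2/9)*19*(-14))) - 391951 = (39 + 6526 + 52*(-532/9)) - 391951 = (39 + 6526 - 27664/9) - 391951 = 31421/9 - 391951 = -3496138/9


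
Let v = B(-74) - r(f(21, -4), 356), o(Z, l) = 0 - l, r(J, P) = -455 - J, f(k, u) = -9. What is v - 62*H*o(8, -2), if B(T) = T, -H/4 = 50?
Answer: 25172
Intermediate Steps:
H = -200 (H = -4*50 = -200)
o(Z, l) = -l
v = 372 (v = -74 - (-455 - 1*(-9)) = -74 - (-455 + 9) = -74 - 1*(-446) = -74 + 446 = 372)
v - 62*H*o(8, -2) = 372 - 62*(-200)*(-1*(-2)) = 372 - (-12400)*2 = 372 - 1*(-24800) = 372 + 24800 = 25172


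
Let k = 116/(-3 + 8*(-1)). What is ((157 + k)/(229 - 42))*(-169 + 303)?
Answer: 215874/2057 ≈ 104.95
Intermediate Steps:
k = -116/11 (k = 116/(-3 - 8) = 116/(-11) = 116*(-1/11) = -116/11 ≈ -10.545)
((157 + k)/(229 - 42))*(-169 + 303) = ((157 - 116/11)/(229 - 42))*(-169 + 303) = ((1611/11)/187)*134 = ((1611/11)*(1/187))*134 = (1611/2057)*134 = 215874/2057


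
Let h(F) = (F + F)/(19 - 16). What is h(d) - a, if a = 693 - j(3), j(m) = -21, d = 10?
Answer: -2122/3 ≈ -707.33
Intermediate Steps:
h(F) = 2*F/3 (h(F) = (2*F)/3 = (2*F)*(⅓) = 2*F/3)
a = 714 (a = 693 - 1*(-21) = 693 + 21 = 714)
h(d) - a = (⅔)*10 - 1*714 = 20/3 - 714 = -2122/3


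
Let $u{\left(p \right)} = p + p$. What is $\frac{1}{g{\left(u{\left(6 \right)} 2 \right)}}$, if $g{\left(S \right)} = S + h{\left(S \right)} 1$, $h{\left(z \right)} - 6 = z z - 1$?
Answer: $\frac{1}{605} \approx 0.0016529$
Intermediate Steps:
$h{\left(z \right)} = 5 + z^{2}$ ($h{\left(z \right)} = 6 + \left(z z - 1\right) = 6 + \left(z^{2} - 1\right) = 6 + \left(-1 + z^{2}\right) = 5 + z^{2}$)
$u{\left(p \right)} = 2 p$
$g{\left(S \right)} = 5 + S + S^{2}$ ($g{\left(S \right)} = S + \left(5 + S^{2}\right) 1 = S + \left(5 + S^{2}\right) = 5 + S + S^{2}$)
$\frac{1}{g{\left(u{\left(6 \right)} 2 \right)}} = \frac{1}{5 + 2 \cdot 6 \cdot 2 + \left(2 \cdot 6 \cdot 2\right)^{2}} = \frac{1}{5 + 12 \cdot 2 + \left(12 \cdot 2\right)^{2}} = \frac{1}{5 + 24 + 24^{2}} = \frac{1}{5 + 24 + 576} = \frac{1}{605}$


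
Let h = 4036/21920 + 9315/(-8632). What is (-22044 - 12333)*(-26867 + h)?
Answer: 682674424250301/739115 ≈ 9.2364e+8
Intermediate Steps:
h = -661508/739115 (h = 4036*(1/21920) + 9315*(-1/8632) = 1009/5480 - 9315/8632 = -661508/739115 ≈ -0.89500)
(-22044 - 12333)*(-26867 + h) = (-22044 - 12333)*(-26867 - 661508/739115) = -34377*(-19858464213/739115) = 682674424250301/739115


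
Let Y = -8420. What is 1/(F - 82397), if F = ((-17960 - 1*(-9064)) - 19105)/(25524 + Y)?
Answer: -17104/1409346289 ≈ -1.2136e-5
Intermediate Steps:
F = -28001/17104 (F = ((-17960 - 1*(-9064)) - 19105)/(25524 - 8420) = ((-17960 + 9064) - 19105)/17104 = (-8896 - 19105)*(1/17104) = -28001*1/17104 = -28001/17104 ≈ -1.6371)
1/(F - 82397) = 1/(-28001/17104 - 82397) = 1/(-1409346289/17104) = -17104/1409346289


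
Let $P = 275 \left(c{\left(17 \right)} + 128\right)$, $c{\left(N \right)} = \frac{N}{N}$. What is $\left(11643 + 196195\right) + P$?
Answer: $243313$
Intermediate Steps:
$c{\left(N \right)} = 1$
$P = 35475$ ($P = 275 \left(1 + 128\right) = 275 \cdot 129 = 35475$)
$\left(11643 + 196195\right) + P = \left(11643 + 196195\right) + 35475 = 207838 + 35475 = 243313$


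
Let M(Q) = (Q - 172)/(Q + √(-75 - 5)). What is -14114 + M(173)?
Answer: (-56456*√5 + 2441721*I)/(-173*I + 4*√5) ≈ -14114.0 - 0.0002985*I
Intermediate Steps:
M(Q) = (-172 + Q)/(Q + 4*I*√5) (M(Q) = (-172 + Q)/(Q + √(-80)) = (-172 + Q)/(Q + 4*I*√5))
-14114 + M(173) = -14114 + (-172 + 173)/(173 + 4*I*√5) = -14114 + 1/(173 + 4*I*√5)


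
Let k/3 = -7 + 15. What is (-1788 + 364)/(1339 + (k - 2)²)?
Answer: -1424/1823 ≈ -0.78113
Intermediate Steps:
k = 24 (k = 3*(-7 + 15) = 3*8 = 24)
(-1788 + 364)/(1339 + (k - 2)²) = (-1788 + 364)/(1339 + (24 - 2)²) = -1424/(1339 + 22²) = -1424/(1339 + 484) = -1424/1823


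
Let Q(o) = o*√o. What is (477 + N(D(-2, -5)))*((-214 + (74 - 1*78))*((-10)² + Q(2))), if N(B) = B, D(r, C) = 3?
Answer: -10464000 - 209280*√2 ≈ -1.0760e+7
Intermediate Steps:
Q(o) = o^(3/2)
(477 + N(D(-2, -5)))*((-214 + (74 - 1*78))*((-10)² + Q(2))) = (477 + 3)*((-214 + (74 - 1*78))*((-10)² + 2^(3/2))) = 480*((-214 + (74 - 78))*(100 + 2*√2)) = 480*((-214 - 4)*(100 + 2*√2)) = 480*(-218*(100 + 2*√2)) = 480*(-21800 - 436*√2) = -10464000 - 209280*√2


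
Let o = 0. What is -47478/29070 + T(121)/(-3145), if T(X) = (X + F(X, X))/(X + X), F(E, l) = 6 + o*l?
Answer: -70860241/43382130 ≈ -1.6334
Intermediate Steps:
F(E, l) = 6 (F(E, l) = 6 + 0*l = 6 + 0 = 6)
T(X) = (6 + X)/(2*X) (T(X) = (X + 6)/(X + X) = (6 + X)/((2*X)) = (6 + X)*(1/(2*X)) = (6 + X)/(2*X))
-47478/29070 + T(121)/(-3145) = -47478/29070 + ((½)*(6 + 121)/121)/(-3145) = -47478*1/29070 + ((½)*(1/121)*127)*(-1/3145) = -7913/4845 + (127/242)*(-1/3145) = -7913/4845 - 127/761090 = -70860241/43382130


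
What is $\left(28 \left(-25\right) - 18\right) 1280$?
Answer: $-919040$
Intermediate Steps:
$\left(28 \left(-25\right) - 18\right) 1280 = \left(-700 - 18\right) 1280 = \left(-718\right) 1280 = -919040$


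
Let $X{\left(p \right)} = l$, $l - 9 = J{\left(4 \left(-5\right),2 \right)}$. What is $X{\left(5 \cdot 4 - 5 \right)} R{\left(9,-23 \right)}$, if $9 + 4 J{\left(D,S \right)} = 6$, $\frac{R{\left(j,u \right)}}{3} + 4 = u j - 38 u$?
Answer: $\frac{65637}{4} \approx 16409.0$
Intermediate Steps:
$R{\left(j,u \right)} = -12 - 114 u + 3 j u$ ($R{\left(j,u \right)} = -12 + 3 \left(u j - 38 u\right) = -12 + 3 \left(j u - 38 u\right) = -12 + 3 \left(- 38 u + j u\right) = -12 + \left(- 114 u + 3 j u\right) = -12 - 114 u + 3 j u$)
$J{\left(D,S \right)} = - \frac{3}{4}$ ($J{\left(D,S \right)} = - \frac{9}{4} + \frac{1}{4} \cdot 6 = - \frac{9}{4} + \frac{3}{2} = - \frac{3}{4}$)
$l = \frac{33}{4}$ ($l = 9 - \frac{3}{4} = \frac{33}{4} \approx 8.25$)
$X{\left(p \right)} = \frac{33}{4}$
$X{\left(5 \cdot 4 - 5 \right)} R{\left(9,-23 \right)} = \frac{33 \left(-12 - -2622 + 3 \cdot 9 \left(-23\right)\right)}{4} = \frac{33 \left(-12 + 2622 - 621\right)}{4} = \frac{33}{4} \cdot 1989 = \frac{65637}{4}$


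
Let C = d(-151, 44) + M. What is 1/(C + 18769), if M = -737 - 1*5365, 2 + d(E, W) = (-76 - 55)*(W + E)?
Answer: 1/26682 ≈ 3.7478e-5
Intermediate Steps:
d(E, W) = -2 - 131*E - 131*W (d(E, W) = -2 + (-76 - 55)*(W + E) = -2 - 131*(E + W) = -2 + (-131*E - 131*W) = -2 - 131*E - 131*W)
M = -6102 (M = -737 - 5365 = -6102)
C = 7913 (C = (-2 - 131*(-151) - 131*44) - 6102 = (-2 + 19781 - 5764) - 6102 = 14015 - 6102 = 7913)
1/(C + 18769) = 1/(7913 + 18769) = 1/26682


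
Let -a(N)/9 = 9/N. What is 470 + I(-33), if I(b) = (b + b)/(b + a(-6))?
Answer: 6154/13 ≈ 473.38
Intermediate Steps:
a(N) = -81/N
I(b) = 2*b/(27/2 + b) (I(b) = (b + b)/(b - 81/(-6)) = (2*b)/(b - 81*(-1/6)) = (2*b)/(b + 27/2) = (2*b)/(27/2 + b) = 2*b/(27/2 + b))
470 + I(-33) = 470 + 4*(-33)/(27 + 2*(-33)) = 470 + 4*(-33)/(27 - 66) = 470 + 4*(-33)/(-39) = 470 + 4*(-33)*(-1/39) = 470 + 44/13 = 6154/13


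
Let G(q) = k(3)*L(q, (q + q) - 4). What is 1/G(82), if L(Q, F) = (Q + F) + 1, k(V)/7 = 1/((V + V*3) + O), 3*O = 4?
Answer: 40/5103 ≈ 0.0078385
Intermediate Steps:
O = 4/3 (O = (1/3)*4 = 4/3 ≈ 1.3333)
k(V) = 7/(4/3 + 4*V) (k(V) = 7/((V + V*3) + 4/3) = 7/((V + 3*V) + 4/3) = 7/(4*V + 4/3) = 7/(4/3 + 4*V))
L(Q, F) = 1 + F + Q (L(Q, F) = (F + Q) + 1 = 1 + F + Q)
G(q) = -63/40 + 63*q/40 (G(q) = (21/(4*(1 + 3*3)))*(1 + ((q + q) - 4) + q) = (21/(4*(1 + 9)))*(1 + (2*q - 4) + q) = ((21/4)/10)*(1 + (-4 + 2*q) + q) = ((21/4)*(1/10))*(-3 + 3*q) = 21*(-3 + 3*q)/40 = -63/40 + 63*q/40)
1/G(82) = 1/(-63/40 + (63/40)*82) = 1/(-63/40 + 2583/20) = 1/(5103/40) = 40/5103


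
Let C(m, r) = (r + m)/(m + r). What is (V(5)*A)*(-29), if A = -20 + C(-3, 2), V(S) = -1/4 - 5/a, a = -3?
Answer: 9367/12 ≈ 780.58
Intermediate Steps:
V(S) = 17/12 (V(S) = -1/4 - 5/(-3) = -1*¼ - 5*(-⅓) = -¼ + 5/3 = 17/12)
C(m, r) = 1 (C(m, r) = (m + r)/(m + r) = 1)
A = -19 (A = -20 + 1 = -19)
(V(5)*A)*(-29) = ((17/12)*(-19))*(-29) = -323/12*(-29) = 9367/12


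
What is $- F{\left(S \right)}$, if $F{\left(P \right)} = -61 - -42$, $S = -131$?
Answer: $19$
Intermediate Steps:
$F{\left(P \right)} = -19$ ($F{\left(P \right)} = -61 + 42 = -19$)
$- F{\left(S \right)} = \left(-1\right) \left(-19\right) = 19$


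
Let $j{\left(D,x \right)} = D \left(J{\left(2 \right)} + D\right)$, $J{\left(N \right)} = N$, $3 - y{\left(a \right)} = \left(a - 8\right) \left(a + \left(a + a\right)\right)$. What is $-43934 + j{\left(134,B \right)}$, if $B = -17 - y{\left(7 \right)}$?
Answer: $-25710$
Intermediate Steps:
$y{\left(a \right)} = 3 - 3 a \left(-8 + a\right)$ ($y{\left(a \right)} = 3 - \left(a - 8\right) \left(a + \left(a + a\right)\right) = 3 - \left(-8 + a\right) \left(a + 2 a\right) = 3 - \left(-8 + a\right) 3 a = 3 - 3 a \left(-8 + a\right)$)
$B = -41$ ($B = -17 - \left(3 - 3 \cdot 7^{2} + 24 \cdot 7\right) = -17 - \left(3 - 147 + 168\right) = -17 - 24 = -41$)
$j{\left(D,x \right)} = D \left(2 + D\right)$
$-43934 + j{\left(134,B \right)} = -43934 + 134 \left(2 + 134\right) = -43934 + 134 \cdot 136 = -43934 + 18224 = -25710$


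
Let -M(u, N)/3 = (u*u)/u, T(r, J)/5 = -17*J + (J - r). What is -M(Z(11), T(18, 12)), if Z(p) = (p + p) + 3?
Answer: 75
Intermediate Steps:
T(r, J) = -80*J - 5*r (T(r, J) = 5*(-17*J + (J - r)) = 5*(-r - 16*J) = -80*J - 5*r)
Z(p) = 3 + 2*p (Z(p) = 2*p + 3 = 3 + 2*p)
M(u, N) = -3*u (M(u, N) = -3*u*u/u = -3*u²/u = -3*u)
-M(Z(11), T(18, 12)) = -(-3)*(3 + 2*11) = -(-3)*(3 + 22) = -(-3)*25 = -1*(-75) = 75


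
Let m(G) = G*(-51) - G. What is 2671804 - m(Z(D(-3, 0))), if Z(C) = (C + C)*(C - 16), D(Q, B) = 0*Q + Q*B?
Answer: 2671804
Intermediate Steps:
D(Q, B) = B*Q (D(Q, B) = 0 + B*Q = B*Q)
Z(C) = 2*C*(-16 + C) (Z(C) = (2*C)*(-16 + C) = 2*C*(-16 + C))
m(G) = -52*G (m(G) = -51*G - G = -52*G)
2671804 - m(Z(D(-3, 0))) = 2671804 - (-52)*2*(0*(-3))*(-16 + 0*(-3)) = 2671804 - (-52)*2*0*(-16 + 0) = 2671804 - (-52)*2*0*(-16) = 2671804 - (-52)*0 = 2671804 - 1*0 = 2671804 + 0 = 2671804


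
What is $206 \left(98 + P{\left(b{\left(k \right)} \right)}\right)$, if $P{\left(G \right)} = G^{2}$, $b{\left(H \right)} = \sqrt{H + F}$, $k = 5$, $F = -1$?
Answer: $21012$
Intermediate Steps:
$b{\left(H \right)} = \sqrt{-1 + H}$ ($b{\left(H \right)} = \sqrt{H - 1} = \sqrt{-1 + H}$)
$206 \left(98 + P{\left(b{\left(k \right)} \right)}\right) = 206 \left(98 + \left(\sqrt{-1 + 5}\right)^{2}\right) = 206 \left(98 + \left(\sqrt{4}\right)^{2}\right) = 206 \left(98 + 2^{2}\right) = 206 \left(98 + 4\right) = 206 \cdot 102 = 21012$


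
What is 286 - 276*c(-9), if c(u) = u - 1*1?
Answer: 3046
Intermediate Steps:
c(u) = -1 + u (c(u) = u - 1 = -1 + u)
286 - 276*c(-9) = 286 - 276*(-1 - 9) = 286 - 276*(-10) = 286 + 2760 = 3046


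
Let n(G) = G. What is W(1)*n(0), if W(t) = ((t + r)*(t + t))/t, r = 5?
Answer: 0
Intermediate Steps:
W(t) = 10 + 2*t (W(t) = ((t + 5)*(t + t))/t = ((5 + t)*(2*t))/t = (2*t*(5 + t))/t = 10 + 2*t)
W(1)*n(0) = (10 + 2*1)*0 = (10 + 2)*0 = 12*0 = 0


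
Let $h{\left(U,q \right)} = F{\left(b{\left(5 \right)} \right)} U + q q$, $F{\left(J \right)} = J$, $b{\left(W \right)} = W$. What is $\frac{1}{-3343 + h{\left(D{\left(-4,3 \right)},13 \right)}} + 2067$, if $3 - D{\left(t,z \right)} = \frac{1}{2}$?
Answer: $\frac{13069639}{6323} \approx 2067.0$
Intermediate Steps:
$D{\left(t,z \right)} = \frac{5}{2}$ ($D{\left(t,z \right)} = 3 - \frac{1}{2} = \frac{5}{2}$)
$h{\left(U,q \right)} = q^{2} + 5 U$ ($h{\left(U,q \right)} = 5 U + q q = 5 U + q^{2} = q^{2} + 5 U$)
$\frac{1}{-3343 + h{\left(D{\left(-4,3 \right)},13 \right)}} + 2067 = \frac{1}{-3343 + \left(13^{2} + 5 \cdot \frac{5}{2}\right)} + 2067 = \frac{1}{-3343 + \left(169 + \frac{25}{2}\right)} + 2067 = \frac{1}{-3343 + \frac{363}{2}} + 2067 = \frac{1}{- \frac{6323}{2}} + 2067 = - \frac{2}{6323} + 2067 = \frac{13069639}{6323}$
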